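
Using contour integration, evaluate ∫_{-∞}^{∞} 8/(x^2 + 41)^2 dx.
4*sqrt(41)*pi/1681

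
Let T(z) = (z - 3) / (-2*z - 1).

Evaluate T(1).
Substitute z = 1:
  numerator:   (1) - 3 = -2
  denominator: -2*(1) - 1 = -3
T(1) = (-2)/(-3) = 2/3

Final answer: 2/3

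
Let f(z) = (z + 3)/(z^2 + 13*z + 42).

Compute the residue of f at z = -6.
Write f(z) = P(z)/Q(z) with P(z) = z + 3 and Q(z) = z^2 + 13*z + 42.
The denominator factors as Q(z) = (z + 6)*(z + 7), so z = -6 is a simple zero of Q and P is analytic there; z = -6 is therefore a simple pole and
  Res(f, z₀) = P(z₀)/Q'(z₀).

Q'(z) = 2*z + 13, so Q'(-6) = 1.
P(-6) = -3.

Res(f, -6) = (-3)/(1) = -3

Final answer: -3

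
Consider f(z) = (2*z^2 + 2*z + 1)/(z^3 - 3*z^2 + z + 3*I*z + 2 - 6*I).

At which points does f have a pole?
{-1 + I, 2 - I, 2}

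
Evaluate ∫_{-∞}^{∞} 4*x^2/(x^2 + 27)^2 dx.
2*sqrt(3)*pi/9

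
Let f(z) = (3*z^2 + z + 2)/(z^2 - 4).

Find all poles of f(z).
The singularities of f are the zeros of the denominator. Factoring,
  z^2 - 4 = (z + 2)*(z - 2)
so the candidates are z = -2, z = 2.

Check the numerator P(z) = 3*z^2 + z + 2 at each one:
  P(-2) = 12 ≠ 0, so z = -2 is a (simple) pole.
  P(2) = 16 ≠ 0, so z = 2 is a (simple) pole.

Poles of f: {-2, 2}

Final answer: {-2, 2}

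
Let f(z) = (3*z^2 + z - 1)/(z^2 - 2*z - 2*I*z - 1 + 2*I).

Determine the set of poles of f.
The singularities of f are the zeros of the denominator. Factoring,
  z^2 - 2*z - 2*I*z - 1 + 2*I = (z - I)*(z - 2 - I)
so the candidates are z = I, z = 2 + I.

Check the numerator P(z) = 3*z^2 + z - 1 at each one:
  P(I) = -4 + I ≠ 0, so z = I is a (simple) pole.
  P(2 + I) = 10 + 13*I ≠ 0, so z = 2 + I is a (simple) pole.

Poles of f: {I, 2 + I}

Final answer: {I, 2 + I}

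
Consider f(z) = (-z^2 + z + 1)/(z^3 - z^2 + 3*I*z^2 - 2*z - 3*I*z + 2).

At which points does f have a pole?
The singularities of f are the zeros of the denominator. Factoring,
  z^3 - z^2 + 3*I*z^2 - 2*z - 3*I*z + 2 = (z + 2*I)*(z - 1)*(z + I)
so the candidates are z = -2*I, z = 1, z = -I.

Check the numerator P(z) = -z^2 + z + 1 at each one:
  P(-2*I) = 5 - 2*I ≠ 0, so z = -2*I is a (simple) pole.
  P(1) = 1 ≠ 0, so z = 1 is a (simple) pole.
  P(-I) = 2 - I ≠ 0, so z = -I is a (simple) pole.

Poles of f: {-2*I, -I, 1}

Final answer: {-2*I, -I, 1}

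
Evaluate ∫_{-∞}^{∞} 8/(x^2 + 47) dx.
Let f(z) = 8/(z^2 + 47). The denominator has no real zeros and deg Q - deg P = 2 ≥ 2, so the integral of f over the upper semicircle |z| = R tends to 0 as R → ∞. Closing the contour in the upper half-plane,
  ∫_{-∞}^{∞} f(x) dx = 2πi · Σ Res(f, z_k)  over the poles with Im z_k > 0.

Zeros of the denominator: z^2 + 47 = 0 gives z = ±sqrt(47)*I.
Upper half-plane: z = sqrt(47)*I (simple).

Each pole is a simple zero of Q(z) = z^2 + 47, so Res(f, z₀) = P(z₀)/Q'(z₀) with P(z) = 8, Q'(z) = 2*z:
  Res(f, sqrt(47)*I) = (8)/(2*sqrt(47)*I) = -4*sqrt(47)*I/47

∫_{-∞}^{∞} f(x) dx = 2πi · (-4*sqrt(47)*I/47) = 8*sqrt(47)*pi/47

Final answer: 8*sqrt(47)*pi/47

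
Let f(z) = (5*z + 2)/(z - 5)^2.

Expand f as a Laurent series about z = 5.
Put w = z - (5), i.e. z = w + 5. The denominator is w^2, so it suffices to rewrite the numerator in powers of w.

P(z) = 5*z + 2
P(w + 5) = 27 + 5*w

Dividing each term by w^2:
  f = 27/w^2 + 5/w

Substituting back w = z - 5:
  f(z) = 27/(z - 5)^2 + 5/(z - 5)

The series is finite because the numerator is a polynomial; the negative powers form the principal part, and the coefficient of 1/(z - 5) gives Res(f, 5) = 5.

Final answer: 27/(z - 5)^2 + 5/(z - 5)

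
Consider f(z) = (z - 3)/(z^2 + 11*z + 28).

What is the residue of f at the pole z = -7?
Write f(z) = P(z)/Q(z) with P(z) = z - 3 and Q(z) = z^2 + 11*z + 28.
The denominator factors as Q(z) = (z + 4)*(z + 7), so z = -7 is a simple zero of Q and P is analytic there; z = -7 is therefore a simple pole and
  Res(f, z₀) = P(z₀)/Q'(z₀).

Q'(z) = 2*z + 11, so Q'(-7) = -3.
P(-7) = -10.

Res(f, -7) = (-10)/(-3) = 10/3

Final answer: 10/3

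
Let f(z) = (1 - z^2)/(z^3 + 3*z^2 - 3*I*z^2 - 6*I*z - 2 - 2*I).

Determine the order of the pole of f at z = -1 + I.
3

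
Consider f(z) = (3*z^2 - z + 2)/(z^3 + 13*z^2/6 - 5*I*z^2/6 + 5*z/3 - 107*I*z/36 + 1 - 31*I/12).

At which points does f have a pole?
The singularities of f are the zeros of the denominator. Factoring,
  z^3 + 13*z^2/6 - 5*I*z^2/6 + 5*z/3 - 107*I*z/36 + 1 - 31*I/12 = (z + 1 + 2*I/3)*(z - 1/3 - 3*I/2)*(z + 3/2)
so the candidates are z = -1 - 2*I/3, z = 1/3 + 3*I/2, z = -3/2.

Check the numerator P(z) = 3*z^2 - z + 2 at each one:
  P(-1 - 2*I/3) = 14/3 + 14*I/3 ≠ 0, so z = -1 - 2*I/3 is a (simple) pole.
  P(1/3 + 3*I/2) = -19/4 + 3*I/2 ≠ 0, so z = 1/3 + 3*I/2 is a (simple) pole.
  P(-3/2) = 41/4 ≠ 0, so z = -3/2 is a (simple) pole.

Poles of f: {-3/2, -1 - 2*I/3, 1/3 + 3*I/2}

Final answer: {-3/2, -1 - 2*I/3, 1/3 + 3*I/2}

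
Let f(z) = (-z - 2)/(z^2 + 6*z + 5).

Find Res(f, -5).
Write f(z) = P(z)/Q(z) with P(z) = -z - 2 and Q(z) = z^2 + 6*z + 5.
The denominator factors as Q(z) = (z + 1)*(z + 5), so z = -5 is a simple zero of Q and P is analytic there; z = -5 is therefore a simple pole and
  Res(f, z₀) = P(z₀)/Q'(z₀).

Q'(z) = 2*z + 6, so Q'(-5) = -4.
P(-5) = 3.

Res(f, -5) = (3)/(-4) = -3/4

Final answer: -3/4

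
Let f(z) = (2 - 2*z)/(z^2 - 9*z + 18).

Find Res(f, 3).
Write f(z) = P(z)/Q(z) with P(z) = 2 - 2*z and Q(z) = z^2 - 9*z + 18.
The denominator factors as Q(z) = (z - 3)*(z - 6), so z = 3 is a simple zero of Q and P is analytic there; z = 3 is therefore a simple pole and
  Res(f, z₀) = P(z₀)/Q'(z₀).

Q'(z) = 2*z - 9, so Q'(3) = -3.
P(3) = -4.

Res(f, 3) = (-4)/(-3) = 4/3

Final answer: 4/3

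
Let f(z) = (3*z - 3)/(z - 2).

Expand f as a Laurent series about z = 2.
Put w = z - (2), i.e. z = w + 2. The denominator is w, so it suffices to rewrite the numerator in powers of w.

P(z) = 3*z - 3
P(w + 2) = 3 + 3*w

Dividing each term by w:
  f = 3/w + 3

Substituting back w = z - 2:
  f(z) = 3/(z - 2) + 3

The series is finite because the numerator is a polynomial; the negative powers form the principal part, and the coefficient of 1/(z - 2) gives Res(f, 2) = 3.

Final answer: 3/(z - 2) + 3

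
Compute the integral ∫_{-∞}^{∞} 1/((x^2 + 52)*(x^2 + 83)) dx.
pi*(-26*sqrt(83) + 83*sqrt(13))/66898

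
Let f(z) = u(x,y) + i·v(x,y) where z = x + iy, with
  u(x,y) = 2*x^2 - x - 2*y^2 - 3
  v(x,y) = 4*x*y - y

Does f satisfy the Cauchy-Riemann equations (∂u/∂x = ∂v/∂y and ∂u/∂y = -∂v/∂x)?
∂u/∂x = 4*x - 1
∂v/∂y = 4*x - 1
∂u/∂y = -4*y
∂v/∂x = 4*y
∂u/∂x = ∂v/∂y and ∂u/∂y = -∂v/∂x hold identically; f is analytic.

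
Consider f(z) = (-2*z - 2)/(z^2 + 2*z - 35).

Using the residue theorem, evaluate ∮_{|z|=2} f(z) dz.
0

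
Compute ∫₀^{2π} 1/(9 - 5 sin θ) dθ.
Call the integral J. The integrand is 2π-periodic and we integrate over a full period, so shifting θ does not change the value (θ → θ + π/2 turns sin θ into cos θ; θ → θ + π flips the sign of the trig term). Hence
  J = ∫₀^{2π} dθ/(9 + 5 cos θ).
Put z = e^{iθ}: then cos θ = (z + 1/z)/2, dθ = dz/(iz), and z runs once counterclockwise around |z| = 1:
  J = ∮_{|z|=1} 1/(9 + 5*(z + 1/z)/2) · dz/(iz) = (2/i) ∮_{|z|=1} dz/(5*z^2 + 18*z + 5).
The roots of 5*z^2 + 18*z + 5 are z = (-9 ± sqrt(9^2 - 5^2))/5, with sqrt(56) = 2*sqrt(14); their product is 1, so only z₊ = -9/5 + 2*sqrt(14)/5 lies inside the unit circle (z₋ = -9/5 - 2*sqrt(14)/5 lies outside).
z₊ is a simple zero of q(z) = 5*z^2 + 18*z + 5, so Res(1/q, z₊) = 1/q'(z₊) with q'(z) = 10*z + 18; and q'(z₊) = 5*(z₊ - z₋) = 4*sqrt(14).
Therefore J = (2/i) · 2πi · 1/(4*sqrt(14)) = 2*pi/(2*sqrt(14)) = sqrt(14)*pi/14

Final answer: sqrt(14)*pi/14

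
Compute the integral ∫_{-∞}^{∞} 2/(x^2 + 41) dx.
Let f(z) = 2/(z^2 + 41). The denominator has no real zeros and deg Q - deg P = 2 ≥ 2, so the integral of f over the upper semicircle |z| = R tends to 0 as R → ∞. Closing the contour in the upper half-plane,
  ∫_{-∞}^{∞} f(x) dx = 2πi · Σ Res(f, z_k)  over the poles with Im z_k > 0.

Zeros of the denominator: z^2 + 41 = 0 gives z = ±sqrt(41)*I.
Upper half-plane: z = sqrt(41)*I (simple).

Each pole is a simple zero of Q(z) = z^2 + 41, so Res(f, z₀) = P(z₀)/Q'(z₀) with P(z) = 2, Q'(z) = 2*z:
  Res(f, sqrt(41)*I) = (2)/(2*sqrt(41)*I) = -sqrt(41)*I/41

∫_{-∞}^{∞} f(x) dx = 2πi · (-sqrt(41)*I/41) = 2*sqrt(41)*pi/41

Final answer: 2*sqrt(41)*pi/41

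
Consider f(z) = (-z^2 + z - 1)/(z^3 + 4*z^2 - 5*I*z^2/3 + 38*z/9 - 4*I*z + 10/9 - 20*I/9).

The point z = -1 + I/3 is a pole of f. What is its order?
Factor the denominator:
  z^3 + 4*z^2 - 5*I*z^2/3 + 38*z/9 - 4*I*z + 10/9 - 20*I/9 = (z + 1 - I/3)^2*(z + 2 - I)

The numerator P(z) = -z^2 + z - 1 has P(-1 + I/3) = -26/9 + I ≠ 0, so no factor of (z + 1 - I/3) cancels.
Near z = -1 + I/3 we can therefore write f(z) = g(z)/(z + 1 - I/3)^2 with g analytic at -1 + I/3 and g(-1 + I/3) ≠ 0 (g is the numerator divided by the remaining denominator factors).

Hence z = -1 + I/3 is a pole of order 2.

Final answer: 2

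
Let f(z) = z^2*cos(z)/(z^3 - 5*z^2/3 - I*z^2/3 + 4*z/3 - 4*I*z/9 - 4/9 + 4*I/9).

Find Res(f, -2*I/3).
(1/17 + 4*I/17)*cosh(2/3)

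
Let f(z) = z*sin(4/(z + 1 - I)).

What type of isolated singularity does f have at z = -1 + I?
essential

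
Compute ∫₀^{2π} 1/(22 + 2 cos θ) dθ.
Let J = ∫₀^{2π} dθ/(22 + 2 cos θ).
Put z = e^{iθ}: then cos θ = (z + 1/z)/2, dθ = dz/(iz), and z runs once counterclockwise around |z| = 1:
  J = ∮_{|z|=1} 1/(22 + 2*(z + 1/z)/2) · dz/(iz) = (2/i) ∮_{|z|=1} dz/(2*z^2 + 44*z + 2).
The roots of 2*z^2 + 44*z + 2 are z = (-22 ± sqrt(22^2 - 2^2))/2, with sqrt(480) = 4*sqrt(30); their product is 1, so only z₊ = -11 + 2*sqrt(30) lies inside the unit circle (z₋ = -11 - 2*sqrt(30) lies outside).
z₊ is a simple zero of q(z) = 2*z^2 + 44*z + 2, so Res(1/q, z₊) = 1/q'(z₊) with q'(z) = 4*z + 44; and q'(z₊) = 2*(z₊ - z₋) = 8*sqrt(30).
Therefore J = (2/i) · 2πi · 1/(8*sqrt(30)) = 2*pi/(4*sqrt(30)) = sqrt(30)*pi/60

Final answer: sqrt(30)*pi/60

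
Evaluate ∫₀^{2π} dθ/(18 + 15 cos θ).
Let J = ∫₀^{2π} dθ/(18 + 15 cos θ).
Put z = e^{iθ}: then cos θ = (z + 1/z)/2, dθ = dz/(iz), and z runs once counterclockwise around |z| = 1:
  J = ∮_{|z|=1} 1/(18 + 15*(z + 1/z)/2) · dz/(iz) = (2/i) ∮_{|z|=1} dz/(15*z^2 + 36*z + 15).
The roots of 15*z^2 + 36*z + 15 are z = (-18 ± sqrt(18^2 - 15^2))/15, with sqrt(99) = 3*sqrt(11); their product is 1, so only z₊ = -6/5 + sqrt(11)/5 lies inside the unit circle (z₋ = -6/5 - sqrt(11)/5 lies outside).
z₊ is a simple zero of q(z) = 15*z^2 + 36*z + 15, so Res(1/q, z₊) = 1/q'(z₊) with q'(z) = 30*z + 36; and q'(z₊) = 15*(z₊ - z₋) = 6*sqrt(11).
Therefore J = (2/i) · 2πi · 1/(6*sqrt(11)) = 2*pi/(3*sqrt(11)) = 2*sqrt(11)*pi/33

Final answer: 2*sqrt(11)*pi/33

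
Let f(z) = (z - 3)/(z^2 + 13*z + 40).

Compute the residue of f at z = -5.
Write f(z) = P(z)/Q(z) with P(z) = z - 3 and Q(z) = z^2 + 13*z + 40.
The denominator factors as Q(z) = (z + 5)*(z + 8), so z = -5 is a simple zero of Q and P is analytic there; z = -5 is therefore a simple pole and
  Res(f, z₀) = P(z₀)/Q'(z₀).

Q'(z) = 2*z + 13, so Q'(-5) = 3.
P(-5) = -8.

Res(f, -5) = (-8)/(3) = -8/3

Final answer: -8/3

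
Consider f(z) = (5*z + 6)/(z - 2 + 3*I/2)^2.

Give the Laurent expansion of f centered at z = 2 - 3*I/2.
Put w = z - (2 - 3*I/2), i.e. z = w + 2 - 3*I/2. The denominator is w^2, so it suffices to rewrite the numerator in powers of w.

P(z) = 5*z + 6
P(w + 2 - 3*I/2) = 16 - 15*I/2 + 5*w

Dividing each term by w^2:
  f = (16 - 15*I/2)/w^2 + 5/w

Substituting back w = z - 2 + 3*I/2:
  f(z) = (16 - 15*I/2)/(z - 2 + 3*I/2)^2 + 5/(z - 2 + 3*I/2)

The series is finite because the numerator is a polynomial; the negative powers form the principal part, and the coefficient of 1/(z - 2 + 3*I/2) gives Res(f, 2 - 3*I/2) = 5.

Final answer: (16 - 15*I/2)/(z - 2 + 3*I/2)^2 + 5/(z - 2 + 3*I/2)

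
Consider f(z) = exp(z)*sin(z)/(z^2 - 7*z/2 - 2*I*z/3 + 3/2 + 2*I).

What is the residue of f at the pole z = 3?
Write f(z) = P(z)/Q(z) with P(z) = exp(z)*sin(z) and Q(z) = z^2 - 7*z/2 - 2*I*z/3 + 3/2 + 2*I.
The denominator factors as Q(z) = (z - 1/2 - 2*I/3)*(z - 3), so z = 3 is a simple zero of Q and P is analytic there; z = 3 is therefore a simple pole and
  Res(f, z₀) = P(z₀)/Q'(z₀).

Q'(z) = 2*z - 7/2 - 2*I/3, so Q'(3) = 5/2 - 2*I/3.
P(3) = exp(3)*sin(3).

Res(f, 3) = (exp(3)*sin(3))/(5/2 - 2*I/3) = (90/241 + 24*I/241)*exp(3)*sin(3)

Final answer: (90/241 + 24*I/241)*exp(3)*sin(3)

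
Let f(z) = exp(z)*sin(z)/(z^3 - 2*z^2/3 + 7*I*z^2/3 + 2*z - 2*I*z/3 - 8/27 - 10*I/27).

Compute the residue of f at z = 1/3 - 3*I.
Write f(z) = P(z)/Q(z) with P(z) = exp(z)*sin(z) and Q(z) = z^3 - 2*z^2/3 + 7*I*z^2/3 + 2*z - 2*I*z/3 - 8/27 - 10*I/27.
The denominator factors as Q(z) = (z - 1/3 - I/3)*(z - I/3)*(z - 1/3 + 3*I), so z = 1/3 - 3*I is a simple zero of Q and P is analytic there; z = 1/3 - 3*I is therefore a simple pole and
  Res(f, z₀) = P(z₀)/Q'(z₀).

Q'(z) = 3*z^2 - 4*z/3 + 14*I*z/3 + 2 - 2*I/3, so Q'(1/3 - 3*I) = -100/9 - 10*I/9.
P(1/3 - 3*I) = exp(1/3 - 3*I)*sin(1/3 - 3*I).

Res(f, 1/3 - 3*I) = (exp(1/3 - 3*I)*sin(1/3 - 3*I))/(-100/9 - 10*I/9) = (-9/101 + 9*I/1010)*exp(1/3 - 3*I)*sin(1/3 - 3*I)

Final answer: (-9/101 + 9*I/1010)*exp(1/3 - 3*I)*sin(1/3 - 3*I)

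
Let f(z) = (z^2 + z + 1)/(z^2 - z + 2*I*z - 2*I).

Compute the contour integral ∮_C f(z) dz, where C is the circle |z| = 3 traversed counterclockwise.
pi*(4 + 4*I)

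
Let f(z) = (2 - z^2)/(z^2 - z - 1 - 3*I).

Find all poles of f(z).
The singularities of f are the zeros of the denominator. Factoring,
  z^2 - z - 1 - 3*I = (z - 2 - I)*(z + 1 + I)
so the candidates are z = 2 + I, z = -1 - I.

Check the numerator P(z) = 2 - z^2 at each one:
  P(2 + I) = -1 - 4*I ≠ 0, so z = 2 + I is a (simple) pole.
  P(-1 - I) = 2 - 2*I ≠ 0, so z = -1 - I is a (simple) pole.

Poles of f: {-1 - I, 2 + I}

Final answer: {-1 - I, 2 + I}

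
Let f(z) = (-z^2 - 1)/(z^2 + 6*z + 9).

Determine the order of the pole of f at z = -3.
2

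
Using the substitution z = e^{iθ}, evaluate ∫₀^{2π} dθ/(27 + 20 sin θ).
Call the integral J. The integrand is 2π-periodic and we integrate over a full period, so shifting θ does not change the value (θ → θ + π/2 turns sin θ into cos θ). Hence
  J = ∫₀^{2π} dθ/(27 + 20 cos θ).
Put z = e^{iθ}: then cos θ = (z + 1/z)/2, dθ = dz/(iz), and z runs once counterclockwise around |z| = 1:
  J = ∮_{|z|=1} 1/(27 + 20*(z + 1/z)/2) · dz/(iz) = (2/i) ∮_{|z|=1} dz/(20*z^2 + 54*z + 20).
The roots of 20*z^2 + 54*z + 20 are z = (-27 ± sqrt(27^2 - 20^2))/20, with sqrt(329) = sqrt(329); their product is 1, so only z₊ = -27/20 + sqrt(329)/20 lies inside the unit circle (z₋ = -27/20 - sqrt(329)/20 lies outside).
z₊ is a simple zero of q(z) = 20*z^2 + 54*z + 20, so Res(1/q, z₊) = 1/q'(z₊) with q'(z) = 40*z + 54; and q'(z₊) = 20*(z₊ - z₋) = 2*sqrt(329).
Therefore J = (2/i) · 2πi · 1/(2*sqrt(329)) = 2*pi/(sqrt(329)) = 2*sqrt(329)*pi/329

Final answer: 2*sqrt(329)*pi/329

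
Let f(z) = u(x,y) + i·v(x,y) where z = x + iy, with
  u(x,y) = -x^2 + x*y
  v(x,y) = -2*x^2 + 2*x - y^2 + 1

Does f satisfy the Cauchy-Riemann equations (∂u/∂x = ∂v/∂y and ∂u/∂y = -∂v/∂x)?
∂u/∂x = -2*x + y
∂v/∂y = -2*y
∂u/∂y = x
∂v/∂x = 2 - 4*x
∂u/∂x ≠ ∂v/∂y and ∂u/∂y ≠ -∂v/∂x; the Cauchy-Riemann equations are not satisfied, so f is not analytic.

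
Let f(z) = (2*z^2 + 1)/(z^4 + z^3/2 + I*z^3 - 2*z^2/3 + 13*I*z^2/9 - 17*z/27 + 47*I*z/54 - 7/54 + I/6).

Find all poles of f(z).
The singularities of f are the zeros of the denominator. Factoring,
  z^4 + z^3/2 + I*z^3 - 2*z^2/3 + 13*I*z^2/9 - 17*z/27 + 47*I*z/54 - 7/54 + I/6 = (z - 1 + I)*(z + 2/3 + I/3)*(z + 1/3)*(z + 1/2 - I/3)
so the candidates are z = 1 - I, z = -2/3 - I/3, z = -1/3, z = -1/2 + I/3.

Check the numerator P(z) = 2*z^2 + 1 at each one:
  P(1 - I) = 1 - 4*I ≠ 0, so z = 1 - I is a (simple) pole.
  P(-2/3 - I/3) = 5/3 + 8*I/9 ≠ 0, so z = -2/3 - I/3 is a (simple) pole.
  P(-1/3) = 11/9 ≠ 0, so z = -1/3 is a (simple) pole.
  P(-1/2 + I/3) = 23/18 - 2*I/3 ≠ 0, so z = -1/2 + I/3 is a (simple) pole.

Poles of f: {-2/3 - I/3, -1/2 + I/3, -1/3, 1 - I}

Final answer: {-2/3 - I/3, -1/2 + I/3, -1/3, 1 - I}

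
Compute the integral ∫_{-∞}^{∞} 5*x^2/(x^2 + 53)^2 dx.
Let f(z) = 5*z^2/(z^2 + 53)^2. The denominator has no real zeros and deg Q - deg P = 2 ≥ 2, so the integral of f over the upper semicircle |z| = R tends to 0 as R → ∞. Closing the contour in the upper half-plane,
  ∫_{-∞}^{∞} f(x) dx = 2πi · Σ Res(f, z_k)  over the poles with Im z_k > 0.

Zeros of the denominator: z^2 + 53 = 0 gives z = ±sqrt(53)*I.
Upper half-plane: z = sqrt(53)*I (a pole of order 2).

Write f(z) = g(z)/(z - sqrt(53)*I)^2 with g(z) = 5*z^2/(z + sqrt(53)*I)^2. For a double pole, Res(f, z₀) = g'(z₀):
  g'(z) = 10*sqrt(53)*I*z/(z + sqrt(53)*I)^3
  Res(f, sqrt(53)*I) = g'(sqrt(53)*I) = -5*sqrt(53)*I/212

∫_{-∞}^{∞} f(x) dx = 2πi · (-5*sqrt(53)*I/212) = 5*sqrt(53)*pi/106

Final answer: 5*sqrt(53)*pi/106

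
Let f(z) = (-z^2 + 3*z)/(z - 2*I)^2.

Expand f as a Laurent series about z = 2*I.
(4 + 6*I)/(z - 2*I)^2 + (3 - 4*I)/(z - 2*I) - 1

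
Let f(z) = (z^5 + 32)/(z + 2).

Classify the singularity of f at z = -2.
The numerator vanishes at z = -2 ((-2)^5 = -32), so it is divisible by z + 2:
  z^5 + 32 = (z + 2)*(z^4 - 2*z^3 + 4*z^2 - 8*z + 16)
Hence for z ≠ -2, f(z) = z^4 - 2*z^3 + 4*z^2 - 8*z + 16, a polynomial, and lim_{z→-2} f(z) = 80 is finite.
So the singularity is removable.

Final answer: removable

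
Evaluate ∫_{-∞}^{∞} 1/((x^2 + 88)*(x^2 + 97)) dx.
Let f(z) = 1/((z^2 + 88)*(z^2 + 97)). The denominator has no real zeros and deg Q - deg P = 4 ≥ 2, so the integral of f over the upper semicircle |z| = R tends to 0 as R → ∞. Closing the contour in the upper half-plane,
  ∫_{-∞}^{∞} f(x) dx = 2πi · Σ Res(f, z_k)  over the poles with Im z_k > 0.

Zeros of the denominator: z^2 + 97 = 0 gives z = ±sqrt(97)*I; z^2 + 88 = 0 gives z = ±2*sqrt(22)*I.
Upper half-plane: z = 2*sqrt(22)*I, z = sqrt(97)*I (simple).

Each pole is a simple zero of Q(z) = z^4 + 185*z^2 + 8536, so Res(f, z₀) = P(z₀)/Q'(z₀) with P(z) = 1, Q'(z) = 4*z^3 + 370*z:
  Res(f, 2*sqrt(22)*I) = (1)/(36*sqrt(22)*I) = -sqrt(22)*I/792
  Res(f, sqrt(97)*I) = (1)/(-18*sqrt(97)*I) = sqrt(97)*I/1746

Sum of residues: I*(-sqrt(22)/792 + sqrt(97)/1746)
∫_{-∞}^{∞} f(x) dx = 2πi · (I*(-sqrt(22)/792 + sqrt(97)/1746)) = pi*(-44*sqrt(97) + 97*sqrt(22))/38412

Final answer: pi*(-44*sqrt(97) + 97*sqrt(22))/38412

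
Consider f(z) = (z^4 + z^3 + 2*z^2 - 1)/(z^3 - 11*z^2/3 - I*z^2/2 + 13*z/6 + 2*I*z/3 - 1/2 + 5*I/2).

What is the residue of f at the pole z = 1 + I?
Write f(z) = P(z)/Q(z) with P(z) = z^4 + z^3 + 2*z^2 - 1 and Q(z) = z^3 - 11*z^2/3 - I*z^2/2 + 13*z/6 + 2*I*z/3 - 1/2 + 5*I/2.
The denominator factors as Q(z) = (z + 1/3 + I/2)*(z - 1 - I)*(z - 3), so z = 1 + I is a simple zero of Q and P is analytic there; z = 1 + I is therefore a simple pole and
  Res(f, z₀) = P(z₀)/Q'(z₀).

Q'(z) = 3*z^2 - 22*z/3 - I*z + 13/6 + 2*I/3, so Q'(1 + I) = -25/6 - 5*I/3.
P(1 + I) = -7 + 6*I.

Res(f, 1 + I) = (-7 + 6*I)/(-25/6 - 5*I/3) = 138/145 - 264*I/145

Final answer: 138/145 - 264*I/145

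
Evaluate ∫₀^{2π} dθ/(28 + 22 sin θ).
Call the integral J. The integrand is 2π-periodic and we integrate over a full period, so shifting θ does not change the value (θ → θ + π/2 turns sin θ into cos θ). Hence
  J = ∫₀^{2π} dθ/(28 + 22 cos θ).
Put z = e^{iθ}: then cos θ = (z + 1/z)/2, dθ = dz/(iz), and z runs once counterclockwise around |z| = 1:
  J = ∮_{|z|=1} 1/(28 + 22*(z + 1/z)/2) · dz/(iz) = (2/i) ∮_{|z|=1} dz/(22*z^2 + 56*z + 22).
The roots of 22*z^2 + 56*z + 22 are z = (-28 ± sqrt(28^2 - 22^2))/22, with sqrt(300) = 10*sqrt(3); their product is 1, so only z₊ = -14/11 + 5*sqrt(3)/11 lies inside the unit circle (z₋ = -14/11 - 5*sqrt(3)/11 lies outside).
z₊ is a simple zero of q(z) = 22*z^2 + 56*z + 22, so Res(1/q, z₊) = 1/q'(z₊) with q'(z) = 44*z + 56; and q'(z₊) = 22*(z₊ - z₋) = 20*sqrt(3).
Therefore J = (2/i) · 2πi · 1/(20*sqrt(3)) = 2*pi/(10*sqrt(3)) = sqrt(3)*pi/15

Final answer: sqrt(3)*pi/15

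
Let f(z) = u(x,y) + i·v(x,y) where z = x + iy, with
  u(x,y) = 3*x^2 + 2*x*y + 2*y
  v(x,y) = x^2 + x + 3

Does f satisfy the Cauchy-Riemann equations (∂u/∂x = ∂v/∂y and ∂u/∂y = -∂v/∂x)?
∂u/∂x = 6*x + 2*y
∂v/∂y = 0
∂u/∂y = 2*x + 2
∂v/∂x = 2*x + 1
∂u/∂x ≠ ∂v/∂y and ∂u/∂y ≠ -∂v/∂x; the Cauchy-Riemann equations are not satisfied, so f is not analytic.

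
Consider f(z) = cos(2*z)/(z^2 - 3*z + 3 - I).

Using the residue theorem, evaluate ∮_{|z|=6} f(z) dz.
By the residue theorem, ∮_C f(z) dz = 2πi · (sum of the residues of f at the poles inside |z| = 6).

The denominator factors as (z - 1 + I)*(z - 2 - I), so the singularities of f are simple poles at z = 1 - I, z = 2 + I.
  |1 - I|² = 2 < 36 = 6², so this pole is inside the contour.
  |2 + I|² = 5 < 36 = 6², so this pole is inside the contour.

With P(z) = cos(2*z) and Q(z) = z^2 - 3*z + 3 - I, each pole is simple, so Res(f, z₀) = P(z₀)/Q'(z₀) with Q'(z) = 2*z - 3.
  Res(f, 1 - I) = P(1 - I)/Q'(1 - I) = (cos(2 - 2*I))/(-1 - 2*I) = (-1/5 + 2*I/5)*cos(2 - 2*I)
  Res(f, 2 + I) = P(2 + I)/Q'(2 + I) = (cos(4 + 2*I))/(1 + 2*I) = (1/5 - 2*I/5)*cos(4 + 2*I)

Sum of residues inside C: (-1/5 + 2*I/5)*cos(2 - 2*I) + (1/5 - 2*I/5)*cos(4 + 2*I)
∮_C f(z) dz = 2πi · ((-1/5 + 2*I/5)*cos(2 - 2*I) + (1/5 - 2*I/5)*cos(4 + 2*I)) = pi*(-4/5 - 2*I/5)*cos(2 - 2*I) + pi*(4/5 + 2*I/5)*cos(4 + 2*I)

Final answer: pi*(-4/5 - 2*I/5)*cos(2 - 2*I) + pi*(4/5 + 2*I/5)*cos(4 + 2*I)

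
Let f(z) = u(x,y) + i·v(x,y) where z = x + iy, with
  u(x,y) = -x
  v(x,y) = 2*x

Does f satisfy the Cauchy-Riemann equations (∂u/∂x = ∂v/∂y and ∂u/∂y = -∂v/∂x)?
∂u/∂x = -1
∂v/∂y = 0
∂u/∂y = 0
∂v/∂x = 2
∂u/∂x ≠ ∂v/∂y and ∂u/∂y ≠ -∂v/∂x; the Cauchy-Riemann equations are not satisfied, so f is not analytic.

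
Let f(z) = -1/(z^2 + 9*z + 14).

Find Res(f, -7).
1/5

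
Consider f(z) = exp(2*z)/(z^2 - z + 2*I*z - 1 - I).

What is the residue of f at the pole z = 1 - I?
Write f(z) = P(z)/Q(z) with P(z) = exp(2*z) and Q(z) = z^2 - z + 2*I*z - 1 - I.
The denominator factors as Q(z) = (z + I)*(z - 1 + I), so z = 1 - I is a simple zero of Q and P is analytic there; z = 1 - I is therefore a simple pole and
  Res(f, z₀) = P(z₀)/Q'(z₀).

Q'(z) = 2*z - 1 + 2*I, so Q'(1 - I) = 1.
P(1 - I) = exp(2 - 2*I).

Res(f, 1 - I) = (exp(2 - 2*I))/(1) = exp(2 - 2*I)

Final answer: exp(2 - 2*I)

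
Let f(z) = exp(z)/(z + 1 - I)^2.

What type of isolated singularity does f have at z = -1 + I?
pole of order 2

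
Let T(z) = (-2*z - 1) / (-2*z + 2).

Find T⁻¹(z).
(2*z + 1)/(2*z - 2)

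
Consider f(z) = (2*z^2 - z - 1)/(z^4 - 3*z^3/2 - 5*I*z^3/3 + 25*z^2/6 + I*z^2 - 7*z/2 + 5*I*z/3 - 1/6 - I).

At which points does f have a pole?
{-I, -I/3, 1/2 + 3*I}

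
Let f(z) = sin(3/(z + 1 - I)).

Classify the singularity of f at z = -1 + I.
Let u = z + 1 - I. Then
  sin(3/u) = Σ_{k≥0} (-1)^k (3)^(2k+1)/((2k+1)!·u^(2k+1)) = 3/u - 9/(2*u^3) + 81/(40*u^5) + ...
which has infinitely many negative powers of u, so sin(3/(z + 1 - I)) has an essential singularity at z = -1 + I.
So the singularity is essential.

Final answer: essential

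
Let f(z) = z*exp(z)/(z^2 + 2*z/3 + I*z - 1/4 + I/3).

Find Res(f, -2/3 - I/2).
Write f(z) = P(z)/Q(z) with P(z) = z*exp(z) and Q(z) = z^2 + 2*z/3 + I*z - 1/4 + I/3.
The denominator factors as Q(z) = (z + 2/3 + I/2)*(z + I/2), so z = -2/3 - I/2 is a simple zero of Q and P is analytic there; z = -2/3 - I/2 is therefore a simple pole and
  Res(f, z₀) = P(z₀)/Q'(z₀).

Q'(z) = 2*z + 2/3 + I, so Q'(-2/3 - I/2) = -2/3.
P(-2/3 - I/2) = (-2/3 - I/2)*exp(-2/3 - I/2).

Res(f, -2/3 - I/2) = ((-2/3 - I/2)*exp(-2/3 - I/2))/(-2/3) = (1 + 3*I/4)*exp(-2/3 - I/2)

Final answer: (1 + 3*I/4)*exp(-2/3 - I/2)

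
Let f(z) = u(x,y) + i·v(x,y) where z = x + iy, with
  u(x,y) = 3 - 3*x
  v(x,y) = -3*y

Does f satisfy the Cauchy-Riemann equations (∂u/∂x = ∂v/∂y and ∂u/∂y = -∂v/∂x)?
∂u/∂x = -3
∂v/∂y = -3
∂u/∂y = 0
∂v/∂x = 0
∂u/∂x = ∂v/∂y and ∂u/∂y = -∂v/∂x hold identically; f is analytic.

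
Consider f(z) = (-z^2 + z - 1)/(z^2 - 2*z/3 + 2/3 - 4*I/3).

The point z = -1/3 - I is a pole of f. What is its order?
Factor the denominator:
  z^2 - 2*z/3 + 2/3 - 4*I/3 = (z + 1/3 + I)*(z - 1 - I)

The numerator P(z) = -z^2 + z - 1 has P(-1/3 - I) = -4/9 - 5*I/3 ≠ 0, so no factor of (z + 1/3 + I) cancels.
Near z = -1/3 - I we can therefore write f(z) = g(z)/(z + 1/3 + I) with g analytic at -1/3 - I and g(-1/3 - I) ≠ 0 (g is the numerator divided by the remaining denominator factors).

Hence z = -1/3 - I is a pole of order 1.

Final answer: 1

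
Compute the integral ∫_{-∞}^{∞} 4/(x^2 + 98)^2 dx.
Let f(z) = 4/(z^2 + 98)^2. The denominator has no real zeros and deg Q - deg P = 4 ≥ 2, so the integral of f over the upper semicircle |z| = R tends to 0 as R → ∞. Closing the contour in the upper half-plane,
  ∫_{-∞}^{∞} f(x) dx = 2πi · Σ Res(f, z_k)  over the poles with Im z_k > 0.

Zeros of the denominator: z^2 + 98 = 0 gives z = ±7*sqrt(2)*I.
Upper half-plane: z = 7*sqrt(2)*I (a pole of order 2).

Write f(z) = g(z)/(z - 7*sqrt(2)*I)^2 with g(z) = 4/(z + 7*sqrt(2)*I)^2. For a double pole, Res(f, z₀) = g'(z₀):
  g'(z) = -8/(z + 7*sqrt(2)*I)^3
  Res(f, 7*sqrt(2)*I) = g'(7*sqrt(2)*I) = -sqrt(2)*I/1372

∫_{-∞}^{∞} f(x) dx = 2πi · (-sqrt(2)*I/1372) = sqrt(2)*pi/686

Final answer: sqrt(2)*pi/686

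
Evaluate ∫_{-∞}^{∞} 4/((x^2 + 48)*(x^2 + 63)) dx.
Let f(z) = 4/((z^2 + 48)*(z^2 + 63)). The denominator has no real zeros and deg Q - deg P = 4 ≥ 2, so the integral of f over the upper semicircle |z| = R tends to 0 as R → ∞. Closing the contour in the upper half-plane,
  ∫_{-∞}^{∞} f(x) dx = 2πi · Σ Res(f, z_k)  over the poles with Im z_k > 0.

Zeros of the denominator: z^2 + 48 = 0 gives z = ±4*sqrt(3)*I; z^2 + 63 = 0 gives z = ±3*sqrt(7)*I.
Upper half-plane: z = 4*sqrt(3)*I, z = 3*sqrt(7)*I (simple).

Each pole is a simple zero of Q(z) = z^4 + 111*z^2 + 3024, so Res(f, z₀) = P(z₀)/Q'(z₀) with P(z) = 4, Q'(z) = 4*z^3 + 222*z:
  Res(f, 4*sqrt(3)*I) = (4)/(120*sqrt(3)*I) = -sqrt(3)*I/90
  Res(f, 3*sqrt(7)*I) = (4)/(-90*sqrt(7)*I) = 2*sqrt(7)*I/315

Sum of residues: I*(-7*sqrt(3) + 4*sqrt(7))/630
∫_{-∞}^{∞} f(x) dx = 2πi · (I*(-7*sqrt(3) + 4*sqrt(7))/630) = pi*(-4*sqrt(7) + 7*sqrt(3))/315

Final answer: pi*(-4*sqrt(7) + 7*sqrt(3))/315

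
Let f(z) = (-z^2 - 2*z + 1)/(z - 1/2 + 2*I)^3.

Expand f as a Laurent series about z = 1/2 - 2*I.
Put w = z - (1/2 - 2*I), i.e. z = w + 1/2 - 2*I. The denominator is w^3, so it suffices to rewrite the numerator in powers of w.

P(z) = -z^2 - 2*z + 1
P(w + 1/2 - 2*I) = 15/4 + 6*I + (-3 + 4*I)*w - w^2

Dividing each term by w^3:
  f = (15/4 + 6*I)/w^3 + (-3 + 4*I)/w^2 - 1/w

Substituting back w = z - 1/2 + 2*I:
  f(z) = (15/4 + 6*I)/(z - 1/2 + 2*I)^3 + (-3 + 4*I)/(z - 1/2 + 2*I)^2 - 1/(z - 1/2 + 2*I)

The series is finite because the numerator is a polynomial; the negative powers form the principal part, and the coefficient of 1/(z - 1/2 + 2*I) gives Res(f, 1/2 - 2*I) = -1.

Final answer: (15/4 + 6*I)/(z - 1/2 + 2*I)^3 + (-3 + 4*I)/(z - 1/2 + 2*I)^2 - 1/(z - 1/2 + 2*I)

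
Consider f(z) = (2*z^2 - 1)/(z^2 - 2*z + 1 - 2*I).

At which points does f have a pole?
The singularities of f are the zeros of the denominator. Factoring,
  z^2 - 2*z + 1 - 2*I = (z + I)*(z - 2 - I)
so the candidates are z = -I, z = 2 + I.

Check the numerator P(z) = 2*z^2 - 1 at each one:
  P(-I) = -3 ≠ 0, so z = -I is a (simple) pole.
  P(2 + I) = 5 + 8*I ≠ 0, so z = 2 + I is a (simple) pole.

Poles of f: {-I, 2 + I}

Final answer: {-I, 2 + I}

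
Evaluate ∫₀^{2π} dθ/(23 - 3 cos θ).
Call the integral J. The integrand is 2π-periodic and we integrate over a full period, so shifting θ does not change the value (θ → θ + π flips the sign of the trig term). Hence
  J = ∫₀^{2π} dθ/(23 + 3 cos θ).
Put z = e^{iθ}: then cos θ = (z + 1/z)/2, dθ = dz/(iz), and z runs once counterclockwise around |z| = 1:
  J = ∮_{|z|=1} 1/(23 + 3*(z + 1/z)/2) · dz/(iz) = (2/i) ∮_{|z|=1} dz/(3*z^2 + 46*z + 3).
The roots of 3*z^2 + 46*z + 3 are z = (-23 ± sqrt(23^2 - 3^2))/3, with sqrt(520) = 2*sqrt(130); their product is 1, so only z₊ = -23/3 + 2*sqrt(130)/3 lies inside the unit circle (z₋ = -23/3 - 2*sqrt(130)/3 lies outside).
z₊ is a simple zero of q(z) = 3*z^2 + 46*z + 3, so Res(1/q, z₊) = 1/q'(z₊) with q'(z) = 6*z + 46; and q'(z₊) = 3*(z₊ - z₋) = 4*sqrt(130).
Therefore J = (2/i) · 2πi · 1/(4*sqrt(130)) = 2*pi/(2*sqrt(130)) = sqrt(130)*pi/130

Final answer: sqrt(130)*pi/130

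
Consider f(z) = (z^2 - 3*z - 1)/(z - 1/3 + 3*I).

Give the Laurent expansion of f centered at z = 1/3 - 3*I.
(-98/9 + 7*I)/(z - 1/3 + 3*I) - 7/3 - 6*I + (z - 1/3 + 3*I)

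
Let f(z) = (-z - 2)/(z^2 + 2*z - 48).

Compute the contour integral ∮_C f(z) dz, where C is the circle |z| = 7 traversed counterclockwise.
-8*I*pi/7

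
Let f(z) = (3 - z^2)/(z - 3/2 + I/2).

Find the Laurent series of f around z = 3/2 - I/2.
Put w = z - (3/2 - I/2), i.e. z = w + 3/2 - I/2. The denominator is w, so it suffices to rewrite the numerator in powers of w.

P(z) = 3 - z^2
P(w + 3/2 - I/2) = 1 + 3*I/2 + (-3 + I)*w - w^2

Dividing each term by w:
  f = (1 + 3*I/2)/w - 3 + I - w

Substituting back w = z - 3/2 + I/2:
  f(z) = (1 + 3*I/2)/(z - 3/2 + I/2) - 3 + I - (z - 3/2 + I/2)

The series is finite because the numerator is a polynomial; the negative powers form the principal part, and the coefficient of 1/(z - 3/2 + I/2) gives Res(f, 3/2 - I/2) = 1 + 3*I/2.

Final answer: (1 + 3*I/2)/(z - 3/2 + I/2) - 3 + I - (z - 3/2 + I/2)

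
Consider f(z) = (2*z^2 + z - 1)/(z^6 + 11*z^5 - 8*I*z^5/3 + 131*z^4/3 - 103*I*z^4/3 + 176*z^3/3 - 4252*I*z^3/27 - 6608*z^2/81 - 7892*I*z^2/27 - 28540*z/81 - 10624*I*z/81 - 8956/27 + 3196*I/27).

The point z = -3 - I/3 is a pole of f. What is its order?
4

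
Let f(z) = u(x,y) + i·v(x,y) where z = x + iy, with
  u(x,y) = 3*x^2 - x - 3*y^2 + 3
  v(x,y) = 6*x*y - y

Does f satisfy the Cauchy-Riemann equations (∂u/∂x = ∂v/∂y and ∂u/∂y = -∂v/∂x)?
∂u/∂x = 6*x - 1
∂v/∂y = 6*x - 1
∂u/∂y = -6*y
∂v/∂x = 6*y
∂u/∂x = ∂v/∂y and ∂u/∂y = -∂v/∂x hold identically; f is analytic.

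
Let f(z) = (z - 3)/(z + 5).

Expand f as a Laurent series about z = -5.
Put w = z - (-5), i.e. z = w - 5. The denominator is w, so it suffices to rewrite the numerator in powers of w.

P(z) = z - 3
P(w - 5) = -8 + w

Dividing each term by w:
  f = -8/w + 1

Substituting back w = z + 5:
  f(z) = -8/(z + 5) + 1

The series is finite because the numerator is a polynomial; the negative powers form the principal part, and the coefficient of 1/(z + 5) gives Res(f, -5) = -8.

Final answer: -8/(z + 5) + 1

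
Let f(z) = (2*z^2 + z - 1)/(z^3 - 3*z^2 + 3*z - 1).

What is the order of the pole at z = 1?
3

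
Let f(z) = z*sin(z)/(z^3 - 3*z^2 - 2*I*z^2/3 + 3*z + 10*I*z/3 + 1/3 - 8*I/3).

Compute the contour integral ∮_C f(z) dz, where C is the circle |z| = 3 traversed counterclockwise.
pi*(3/5 - 3*I/10)*sinh(1) + pi*(-27/34 + 3*I/17)*sin(2 - I) + pi*(93/85 + 36*I/85)*sin(1 + 2*I/3)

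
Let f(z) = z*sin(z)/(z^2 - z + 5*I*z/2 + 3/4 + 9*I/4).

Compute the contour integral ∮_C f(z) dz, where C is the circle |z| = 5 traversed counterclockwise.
By the residue theorem, ∮_C f(z) dz = 2πi · (sum of the residues of f at the poles inside |z| = 5).

The denominator factors as (z + 1/2 - I/2)*(z - 3/2 + 3*I), so the singularities of f are simple poles at z = -1/2 + I/2, z = 3/2 - 3*I.
  |-1/2 + I/2|² = 1/2 < 25 = 5², so this pole is inside the contour.
  |3/2 - 3*I|² = 45/4 < 25 = 5², so this pole is inside the contour.

With P(z) = z*sin(z) and Q(z) = z^2 - z + 5*I*z/2 + 3/4 + 9*I/4, each pole is simple, so Res(f, z₀) = P(z₀)/Q'(z₀) with Q'(z) = 2*z - 1 + 5*I/2.
  Res(f, -1/2 + I/2) = P(-1/2 + I/2)/Q'(-1/2 + I/2) = ((1/2 - I/2)*sin(1/2 - I/2))/(-2 + 7*I/2) = (-11/65 - 3*I/65)*sin(1/2 - I/2)
  Res(f, 3/2 - 3*I) = P(3/2 - 3*I)/Q'(3/2 - 3*I) = ((3/2 - 3*I)*sin(3/2 - 3*I))/(2 - 7*I/2) = (54/65 - 3*I/65)*sin(3/2 - 3*I)

Sum of residues inside C: (54/65 - 3*I/65)*sin(3/2 - 3*I) + (-11/65 - 3*I/65)*sin(1/2 - I/2)
∮_C f(z) dz = 2πi · ((54/65 - 3*I/65)*sin(3/2 - 3*I) + (-11/65 - 3*I/65)*sin(1/2 - I/2)) = pi*(6/65 - 22*I/65)*sin(1/2 - I/2) + pi*(6/65 + 108*I/65)*sin(3/2 - 3*I)

Final answer: pi*(6/65 - 22*I/65)*sin(1/2 - I/2) + pi*(6/65 + 108*I/65)*sin(3/2 - 3*I)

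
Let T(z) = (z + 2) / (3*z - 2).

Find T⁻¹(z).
Set w = T(z) = (z + 2) / (3*z - 2) and solve for z:
  w*(3*z - 2) = z + 2
  -2*w + z*(3*w - 1) - 2 = 0
  z*(3*w - 1) = 2*w + 2
  z = (-2*w - 2)/(1 - 3*w)
Renaming the variable, T⁻¹(z) = (-2*z - 2)/(-3*z + 1) = (2*z + 2)/(3*z - 1).
(Check: ad - bc = -8 ≠ 0, so T is invertible.)

Final answer: (2*z + 2)/(3*z - 1)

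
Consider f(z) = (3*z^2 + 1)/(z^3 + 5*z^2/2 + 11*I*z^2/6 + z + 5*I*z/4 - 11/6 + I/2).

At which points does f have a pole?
{-2 - 2*I, -1 + I/2, 1/2 - I/3}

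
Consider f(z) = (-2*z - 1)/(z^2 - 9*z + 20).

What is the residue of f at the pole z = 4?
9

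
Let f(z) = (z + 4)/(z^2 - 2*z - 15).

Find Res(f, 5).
Write f(z) = P(z)/Q(z) with P(z) = z + 4 and Q(z) = z^2 - 2*z - 15.
The denominator factors as Q(z) = (z - 5)*(z + 3), so z = 5 is a simple zero of Q and P is analytic there; z = 5 is therefore a simple pole and
  Res(f, z₀) = P(z₀)/Q'(z₀).

Q'(z) = 2*z - 2, so Q'(5) = 8.
P(5) = 9.

Res(f, 5) = (9)/(8) = 9/8

Final answer: 9/8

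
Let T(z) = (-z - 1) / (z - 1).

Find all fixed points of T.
T(z) = z means -z - 1 = z*(z - 1), i.e.
  z^2 + 1 = 0.
Discriminant: (0)^2 - 4*(1)*(1) = -4, so the roots are complex conjugates.
  z = (0 ± I*sqrt(4))/(2*(1))
Fixed points: {-I, I}

Final answer: {-I, I}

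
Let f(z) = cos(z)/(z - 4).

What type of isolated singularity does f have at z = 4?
pole of order 1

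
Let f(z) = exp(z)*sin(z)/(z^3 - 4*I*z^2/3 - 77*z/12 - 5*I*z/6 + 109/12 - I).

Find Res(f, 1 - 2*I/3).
(-1692/25625 + 1944*I/25625)*exp(1 - 2*I/3)*sin(1 - 2*I/3)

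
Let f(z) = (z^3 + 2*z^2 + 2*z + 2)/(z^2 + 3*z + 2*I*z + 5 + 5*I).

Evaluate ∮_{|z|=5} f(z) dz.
pi*(-6 - 8*I)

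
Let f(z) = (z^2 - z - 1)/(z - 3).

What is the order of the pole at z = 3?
Factor the denominator:
  z - 3 = (z - 3)

The numerator P(z) = z^2 - z - 1 has P(3) = 5 ≠ 0, so no factor of (z - 3) cancels.
Near z = 3 we can therefore write f(z) = g(z)/(z - 3) with g analytic at 3 and g(3) ≠ 0 (g is just the numerator).

Hence z = 3 is a pole of order 1.

Final answer: 1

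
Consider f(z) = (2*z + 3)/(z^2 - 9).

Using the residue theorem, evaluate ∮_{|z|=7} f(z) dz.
4*I*pi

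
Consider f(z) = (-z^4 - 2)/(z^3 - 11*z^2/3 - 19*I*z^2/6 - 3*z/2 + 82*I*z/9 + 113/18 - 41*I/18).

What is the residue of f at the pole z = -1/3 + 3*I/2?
Write f(z) = P(z)/Q(z) with P(z) = -z^4 - 2 and Q(z) = z^3 - 11*z^2/3 - 19*I*z^2/6 - 3*z/2 + 82*I*z/9 + 113/18 - 41*I/18.
The denominator factors as Q(z) = (z - 3 - 2*I/3)*(z - 1 - I)*(z + 1/3 - 3*I/2), so z = -1/3 + 3*I/2 is a simple zero of Q and P is analytic there; z = -1/3 + 3*I/2 is therefore a simple pole and
  Res(f, z₀) = P(z₀)/Q'(z₀).

Q'(z) = 3*z^2 - 22*z/3 - 19*I*z/3 - 3/2 + 82*I/9, so Q'(-1/3 + 3*I/2) = 145/36 - 25*I/9.
P(-1/3 + 3*I/2) = -7225/1296 - 77*I/18.

Res(f, -1/3 + 3*I/2) = (-7225/1296 - 77*I/18)/(145/36 - 25*I/9) = -19729/44676 - 76319*I/55845

Final answer: -19729/44676 - 76319*I/55845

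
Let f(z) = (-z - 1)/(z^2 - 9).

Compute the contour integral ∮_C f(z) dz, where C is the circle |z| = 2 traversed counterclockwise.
0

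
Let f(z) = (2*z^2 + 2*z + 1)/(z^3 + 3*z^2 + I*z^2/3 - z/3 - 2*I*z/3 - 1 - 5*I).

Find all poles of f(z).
The singularities of f are the zeros of the denominator. Factoring,
  z^3 + 3*z^2 + I*z^2/3 - z/3 - 2*I*z/3 - 1 - 5*I = (z + 3)*(z + 1 + I)*(z - 1 - 2*I/3)
so the candidates are z = -3, z = -1 - I, z = 1 + 2*I/3.

Check the numerator P(z) = 2*z^2 + 2*z + 1 at each one:
  P(-3) = 13 ≠ 0, so z = -3 is a (simple) pole.
  P(-1 - I) = -1 + 2*I ≠ 0, so z = -1 - I is a (simple) pole.
  P(1 + 2*I/3) = 37/9 + 4*I ≠ 0, so z = 1 + 2*I/3 is a (simple) pole.

Poles of f: {-3, -1 - I, 1 + 2*I/3}

Final answer: {-3, -1 - I, 1 + 2*I/3}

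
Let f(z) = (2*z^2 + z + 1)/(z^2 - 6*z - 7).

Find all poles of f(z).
The singularities of f are the zeros of the denominator. Factoring,
  z^2 - 6*z - 7 = (z + 1)*(z - 7)
so the candidates are z = -1, z = 7.

Check the numerator P(z) = 2*z^2 + z + 1 at each one:
  P(-1) = 2 ≠ 0, so z = -1 is a (simple) pole.
  P(7) = 106 ≠ 0, so z = 7 is a (simple) pole.

Poles of f: {-1, 7}

Final answer: {-1, 7}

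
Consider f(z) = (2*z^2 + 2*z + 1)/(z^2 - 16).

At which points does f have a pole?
{-4, 4}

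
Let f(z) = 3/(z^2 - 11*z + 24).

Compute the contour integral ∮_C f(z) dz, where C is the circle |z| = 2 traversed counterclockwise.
By the residue theorem, ∮_C f(z) dz = 2πi · (sum of the residues of f at the poles inside |z| = 2).

The denominator factors as (z - 3)*(z - 8), so the singularities of f are simple poles at z = 3, z = 8.
  |3|² = 9 > 4 = 2², so this pole is outside the contour.
  |8|² = 64 > 4 = 2², so this pole is outside the contour.

No pole lies inside the contour, so f is analytic on and inside C and the integral is 0 (Cauchy's theorem).

Final answer: 0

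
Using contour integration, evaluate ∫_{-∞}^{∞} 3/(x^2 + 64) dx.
3*pi/8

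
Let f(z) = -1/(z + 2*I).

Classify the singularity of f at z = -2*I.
Write f(z) = g(z)/(z + 2*I) with g(z) = -1.
g is entire and g(-2*I) = -1 ≠ 0, so no factor of (z + 2*I) cancels: the Laurent expansion of f about z = -2*I starts at the power -1, i.e. lim_{z→z₀} (z - z₀) f(z) = -1 is finite and nonzero.
So z = -2*I is a pole of order 1.

Final answer: pole of order 1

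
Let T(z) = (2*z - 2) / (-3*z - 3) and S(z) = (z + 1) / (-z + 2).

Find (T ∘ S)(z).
(T ∘ S)(z) = T(S(z)) = ((2)*S(z) + (-2))/((-3)*S(z) + (-3)). Multiply numerator and denominator by -z + 2:
  numerator:   (2)*(z + 1) + (-2)*(-z + 2) = 4*z - 2
  denominator: (-3)*(z + 1) + (-3)*(-z + 2) = -9
(T ∘ S)(z) = (4*z - 2)/(-9) = (-4*z + 2)/9

Final answer: (-4*z + 2)/9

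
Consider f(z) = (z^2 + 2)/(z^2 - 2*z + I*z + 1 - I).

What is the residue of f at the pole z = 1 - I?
2 + 2*I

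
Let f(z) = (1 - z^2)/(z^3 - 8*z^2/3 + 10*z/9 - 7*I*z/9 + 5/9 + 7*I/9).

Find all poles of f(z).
The singularities of f are the zeros of the denominator. Factoring,
  z^3 - 8*z^2/3 + 10*z/9 - 7*I*z/9 + 5/9 + 7*I/9 = (z + 1/3 + I/3)*(z - 1)*(z - 2 - I/3)
so the candidates are z = -1/3 - I/3, z = 1, z = 2 + I/3.

Check the numerator P(z) = 1 - z^2 at each one:
  P(-1/3 - I/3) = 1 - 2*I/9 ≠ 0, so z = -1/3 - I/3 is a (simple) pole.
  P(1) = 0, so the factor (z - 1) cancels and z = 1 is only a removable singularity, not a pole.
  P(2 + I/3) = -26/9 - 4*I/3 ≠ 0, so z = 2 + I/3 is a (simple) pole.

Poles of f: {-1/3 - I/3, 2 + I/3}

Final answer: {-1/3 - I/3, 2 + I/3}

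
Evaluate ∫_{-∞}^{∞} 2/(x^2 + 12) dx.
sqrt(3)*pi/3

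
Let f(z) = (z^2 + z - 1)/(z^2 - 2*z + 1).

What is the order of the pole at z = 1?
Factor the denominator:
  z^2 - 2*z + 1 = (z - 1)^2

The numerator P(z) = z^2 + z - 1 has P(1) = 1 ≠ 0, so no factor of (z - 1) cancels.
Near z = 1 we can therefore write f(z) = g(z)/(z - 1)^2 with g analytic at 1 and g(1) ≠ 0 (g is just the numerator).

Hence z = 1 is a pole of order 2.

Final answer: 2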